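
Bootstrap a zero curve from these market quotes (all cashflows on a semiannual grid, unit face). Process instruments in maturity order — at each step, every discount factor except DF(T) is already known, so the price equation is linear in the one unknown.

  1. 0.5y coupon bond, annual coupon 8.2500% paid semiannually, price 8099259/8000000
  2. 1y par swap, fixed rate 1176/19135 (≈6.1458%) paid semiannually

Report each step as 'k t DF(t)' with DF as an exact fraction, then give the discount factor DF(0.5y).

step 1 [0.5y] bond c/2=33/800: DF=(8099259/8000000 − 33/800·(0))/(1+33/800) = 9723/10000 ≈ 0.972300
step 2 [1y] swap r/2=588/19135: DF=(1 − 588/19135·(0.972300))/(1+588/19135) = 2353/2500 ≈ 0.941200

1 1/2 9723/10000
2 1 2353/2500
DF(0.5y) = 9723/10000 ≈ 0.972300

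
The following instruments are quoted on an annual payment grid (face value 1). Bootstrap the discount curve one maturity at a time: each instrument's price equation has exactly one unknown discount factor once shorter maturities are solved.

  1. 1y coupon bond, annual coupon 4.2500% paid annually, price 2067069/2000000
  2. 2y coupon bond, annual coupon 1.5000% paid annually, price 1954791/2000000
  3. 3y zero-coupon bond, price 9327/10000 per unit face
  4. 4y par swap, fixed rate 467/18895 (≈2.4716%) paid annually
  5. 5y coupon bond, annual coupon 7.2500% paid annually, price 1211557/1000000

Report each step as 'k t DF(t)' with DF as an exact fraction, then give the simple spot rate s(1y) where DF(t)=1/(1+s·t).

step 1 [1y] bond c/1=17/400: DF=(2067069/2000000 − 17/400·(0))/(1+17/400) = 4957/5000 ≈ 0.991400
step 2 [2y] bond c/1=3/200: DF=(1954791/2000000 − 3/200·(0.991400))/(1+3/200) = 9483/10000 ≈ 0.948300
step 3 [3y] zero: DF = P = 9327/10000 ≈ 0.932700
step 4 [4y] swap r/1=467/18895: DF=(1 − 467/18895·(0.991400+0.948300+0.932700))/(1+467/18895) = 4533/5000 ≈ 0.906600
step 5 [5y] bond c/1=29/400: DF=(1211557/1000000 − 29/400·(0.991400+0.948300+0.932700+0.906600))/(1+29/400) = 4371/5000 ≈ 0.874200

1 1 4957/5000
2 2 9483/10000
3 3 9327/10000
4 4 4533/5000
5 5 4371/5000
s(1y) = (1/(4957/5000) − 1)/(1) = 43/4957 ≈ 0.8675%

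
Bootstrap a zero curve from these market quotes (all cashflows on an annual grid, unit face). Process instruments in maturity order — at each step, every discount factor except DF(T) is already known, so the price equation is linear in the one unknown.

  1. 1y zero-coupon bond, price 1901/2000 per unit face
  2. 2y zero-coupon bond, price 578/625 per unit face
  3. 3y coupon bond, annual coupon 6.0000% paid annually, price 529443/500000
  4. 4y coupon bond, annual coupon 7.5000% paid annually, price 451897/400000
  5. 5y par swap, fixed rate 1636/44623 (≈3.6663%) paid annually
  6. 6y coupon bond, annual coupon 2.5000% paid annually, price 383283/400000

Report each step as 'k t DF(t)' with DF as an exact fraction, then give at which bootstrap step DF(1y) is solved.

step 1 [1y] zero: DF = P = 1901/2000 ≈ 0.950500
step 2 [2y] zero: DF = P = 578/625 ≈ 0.924800
step 3 [3y] bond c/1=3/50: DF=(529443/500000 − 3/50·(0.950500+0.924800))/(1+3/50) = 558/625 ≈ 0.892800
step 4 [4y] bond c/1=3/40: DF=(451897/400000 − 3/40·(0.950500+0.924800+0.892800))/(1+3/40) = 4289/5000 ≈ 0.857800
step 5 [5y] swap r/1=1636/44623: DF=(1 − 1636/44623·(0.950500+0.924800+0.892800+0.857800))/(1+1636/44623) = 2091/2500 ≈ 0.836400
step 6 [6y] bond c/1=1/40: DF=(383283/400000 − 1/40·(0.950500+0.924800+0.892800+0.857800+0.836400))/(1+1/40) = 413/500 ≈ 0.826000

1 1 1901/2000
2 2 578/625
3 3 558/625
4 4 4289/5000
5 5 2091/2500
6 6 413/500
DF(1y) is solved at step 1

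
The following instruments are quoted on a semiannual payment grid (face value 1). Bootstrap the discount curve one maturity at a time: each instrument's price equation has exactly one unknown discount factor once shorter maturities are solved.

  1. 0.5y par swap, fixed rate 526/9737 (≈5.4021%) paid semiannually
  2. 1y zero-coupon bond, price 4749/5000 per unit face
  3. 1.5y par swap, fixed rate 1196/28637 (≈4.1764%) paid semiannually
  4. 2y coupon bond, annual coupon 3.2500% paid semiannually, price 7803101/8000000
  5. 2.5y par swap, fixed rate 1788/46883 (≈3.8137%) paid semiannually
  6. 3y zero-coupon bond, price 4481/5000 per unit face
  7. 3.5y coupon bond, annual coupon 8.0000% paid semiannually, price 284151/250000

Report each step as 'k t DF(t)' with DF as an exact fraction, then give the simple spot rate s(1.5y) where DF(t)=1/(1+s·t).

1 1/2 9737/10000
2 1 4749/5000
3 3/2 4701/5000
4 2 457/500
5 5/2 4553/5000
6 3 4481/5000
7 7/2 8781/10000
s(1.5y) = (1/(4701/5000) − 1)/(3/2) = 598/14103 ≈ 4.2402%

step 1 [0.5y] swap r/2=263/9737: DF=(1 − 263/9737·(0))/(1+263/9737) = 9737/10000 ≈ 0.973700
step 2 [1y] zero: DF = P = 4749/5000 ≈ 0.949800
step 3 [1.5y] swap r/2=598/28637: DF=(1 − 598/28637·(0.973700+0.949800))/(1+598/28637) = 4701/5000 ≈ 0.940200
step 4 [2y] bond c/2=13/800: DF=(7803101/8000000 − 13/800·(0.973700+0.949800+0.940200))/(1+13/800) = 457/500 ≈ 0.914000
step 5 [2.5y] swap r/2=894/46883: DF=(1 − 894/46883·(0.973700+0.949800+0.940200+0.914000))/(1+894/46883) = 4553/5000 ≈ 0.910600
step 6 [3y] zero: DF = P = 4481/5000 ≈ 0.896200
step 7 [3.5y] bond c/2=1/25: DF=(284151/250000 − 1/25·(0.973700+0.949800+0.940200+0.914000+0.910600+0.896200))/(1+1/25) = 8781/10000 ≈ 0.878100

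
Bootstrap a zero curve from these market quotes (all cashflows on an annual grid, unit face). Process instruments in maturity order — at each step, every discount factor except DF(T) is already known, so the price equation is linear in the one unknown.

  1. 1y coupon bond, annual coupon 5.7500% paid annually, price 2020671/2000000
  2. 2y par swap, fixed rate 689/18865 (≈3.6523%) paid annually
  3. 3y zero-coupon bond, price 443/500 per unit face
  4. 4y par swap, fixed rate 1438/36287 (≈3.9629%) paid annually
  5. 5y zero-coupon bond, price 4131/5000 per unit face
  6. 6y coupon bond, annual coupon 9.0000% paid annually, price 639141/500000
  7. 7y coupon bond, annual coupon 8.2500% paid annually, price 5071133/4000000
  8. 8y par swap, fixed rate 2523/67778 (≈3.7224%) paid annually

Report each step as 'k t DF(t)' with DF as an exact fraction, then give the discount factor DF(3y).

step 1 [1y] bond c/1=23/400: DF=(2020671/2000000 − 23/400·(0))/(1+23/400) = 4777/5000 ≈ 0.955400
step 2 [2y] swap r/1=689/18865: DF=(1 − 689/18865·(0.955400))/(1+689/18865) = 9311/10000 ≈ 0.931100
step 3 [3y] zero: DF = P = 443/500 ≈ 0.886000
step 4 [4y] swap r/1=1438/36287: DF=(1 − 1438/36287·(0.955400+0.931100+0.886000))/(1+1438/36287) = 4281/5000 ≈ 0.856200
step 5 [5y] zero: DF = P = 4131/5000 ≈ 0.826200
step 6 [6y] bond c/1=9/100: DF=(639141/500000 − 9/100·(0.955400+0.931100+0.886000+0.856200+0.826200))/(1+9/100) = 8049/10000 ≈ 0.804900
step 7 [7y] bond c/1=33/400: DF=(5071133/4000000 − 33/400·(0.955400+0.931100+0.886000+0.856200+0.826200+0.804900))/(1+33/400) = 7703/10000 ≈ 0.770300
step 8 [8y] swap r/1=2523/67778: DF=(1 − 2523/67778·(0.955400+0.931100+0.886000+0.856200+0.826200+0.804900+0.770300))/(1+2523/67778) = 7477/10000 ≈ 0.747700

1 1 4777/5000
2 2 9311/10000
3 3 443/500
4 4 4281/5000
5 5 4131/5000
6 6 8049/10000
7 7 7703/10000
8 8 7477/10000
DF(3y) = 443/500 ≈ 0.886000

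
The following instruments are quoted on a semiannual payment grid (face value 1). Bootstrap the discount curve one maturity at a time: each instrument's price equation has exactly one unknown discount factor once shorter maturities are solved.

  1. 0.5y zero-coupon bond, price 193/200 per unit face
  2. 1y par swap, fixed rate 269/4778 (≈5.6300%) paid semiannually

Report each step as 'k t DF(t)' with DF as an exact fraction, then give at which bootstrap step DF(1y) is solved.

step 1 [0.5y] zero: DF = P = 193/200 ≈ 0.965000
step 2 [1y] swap r/2=269/9556: DF=(1 − 269/9556·(0.965000))/(1+269/9556) = 4731/5000 ≈ 0.946200

1 1/2 193/200
2 1 4731/5000
DF(1y) is solved at step 2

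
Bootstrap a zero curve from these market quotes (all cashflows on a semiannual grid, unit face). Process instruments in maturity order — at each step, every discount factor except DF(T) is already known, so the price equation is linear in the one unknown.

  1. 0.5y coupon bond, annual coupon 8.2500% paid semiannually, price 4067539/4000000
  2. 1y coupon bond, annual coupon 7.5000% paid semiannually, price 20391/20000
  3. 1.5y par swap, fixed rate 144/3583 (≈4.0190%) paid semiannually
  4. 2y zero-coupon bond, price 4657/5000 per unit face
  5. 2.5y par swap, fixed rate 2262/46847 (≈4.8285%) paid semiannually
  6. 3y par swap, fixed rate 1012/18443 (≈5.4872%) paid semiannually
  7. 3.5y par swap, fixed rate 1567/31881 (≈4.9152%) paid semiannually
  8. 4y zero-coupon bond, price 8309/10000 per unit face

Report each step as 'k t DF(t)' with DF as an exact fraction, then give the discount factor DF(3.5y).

1 1/2 4883/5000
2 1 4737/5000
3 3/2 589/625
4 2 4657/5000
5 5/2 8869/10000
6 3 4241/5000
7 7/2 8433/10000
8 4 8309/10000
DF(3.5y) = 8433/10000 ≈ 0.843300

step 1 [0.5y] bond c/2=33/800: DF=(4067539/4000000 − 33/800·(0))/(1+33/800) = 4883/5000 ≈ 0.976600
step 2 [1y] bond c/2=3/80: DF=(20391/20000 − 3/80·(0.976600))/(1+3/80) = 4737/5000 ≈ 0.947400
step 3 [1.5y] swap r/2=72/3583: DF=(1 − 72/3583·(0.976600+0.947400))/(1+72/3583) = 589/625 ≈ 0.942400
step 4 [2y] zero: DF = P = 4657/5000 ≈ 0.931400
step 5 [2.5y] swap r/2=1131/46847: DF=(1 − 1131/46847·(0.976600+0.947400+0.942400+0.931400))/(1+1131/46847) = 8869/10000 ≈ 0.886900
step 6 [3y] swap r/2=506/18443: DF=(1 − 506/18443·(0.976600+0.947400+0.942400+0.931400+0.886900))/(1+506/18443) = 4241/5000 ≈ 0.848200
step 7 [3.5y] swap r/2=1567/63762: DF=(1 − 1567/63762·(0.976600+0.947400+0.942400+0.931400+0.886900+0.848200))/(1+1567/63762) = 8433/10000 ≈ 0.843300
step 8 [4y] zero: DF = P = 8309/10000 ≈ 0.830900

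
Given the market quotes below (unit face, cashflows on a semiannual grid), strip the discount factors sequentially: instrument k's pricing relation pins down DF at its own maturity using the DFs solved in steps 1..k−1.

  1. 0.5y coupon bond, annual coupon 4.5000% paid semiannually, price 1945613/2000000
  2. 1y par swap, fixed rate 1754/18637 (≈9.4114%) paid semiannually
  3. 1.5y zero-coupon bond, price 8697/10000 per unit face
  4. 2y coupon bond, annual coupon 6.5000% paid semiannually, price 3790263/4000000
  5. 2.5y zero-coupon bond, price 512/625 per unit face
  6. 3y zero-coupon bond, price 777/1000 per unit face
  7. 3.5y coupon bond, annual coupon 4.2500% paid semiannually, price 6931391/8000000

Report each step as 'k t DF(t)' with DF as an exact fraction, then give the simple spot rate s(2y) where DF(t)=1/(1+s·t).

step 1 [0.5y] bond c/2=9/400: DF=(1945613/2000000 − 9/400·(0))/(1+9/400) = 4757/5000 ≈ 0.951400
step 2 [1y] swap r/2=877/18637: DF=(1 − 877/18637·(0.951400))/(1+877/18637) = 9123/10000 ≈ 0.912300
step 3 [1.5y] zero: DF = P = 8697/10000 ≈ 0.869700
step 4 [2y] bond c/2=13/400: DF=(3790263/4000000 − 13/400·(0.951400+0.912300+0.869700))/(1+13/400) = 8317/10000 ≈ 0.831700
step 5 [2.5y] zero: DF = P = 512/625 ≈ 0.819200
step 6 [3y] zero: DF = P = 777/1000 ≈ 0.777000
step 7 [3.5y] bond c/2=17/800: DF=(6931391/8000000 − 17/800·(0.951400+0.912300+0.869700+0.831700+0.819200+0.777000))/(1+17/800) = 741/1000 ≈ 0.741000

1 1/2 4757/5000
2 1 9123/10000
3 3/2 8697/10000
4 2 8317/10000
5 5/2 512/625
6 3 777/1000
7 7/2 741/1000
s(2y) = (1/(8317/10000) − 1)/(2) = 1683/16634 ≈ 10.1178%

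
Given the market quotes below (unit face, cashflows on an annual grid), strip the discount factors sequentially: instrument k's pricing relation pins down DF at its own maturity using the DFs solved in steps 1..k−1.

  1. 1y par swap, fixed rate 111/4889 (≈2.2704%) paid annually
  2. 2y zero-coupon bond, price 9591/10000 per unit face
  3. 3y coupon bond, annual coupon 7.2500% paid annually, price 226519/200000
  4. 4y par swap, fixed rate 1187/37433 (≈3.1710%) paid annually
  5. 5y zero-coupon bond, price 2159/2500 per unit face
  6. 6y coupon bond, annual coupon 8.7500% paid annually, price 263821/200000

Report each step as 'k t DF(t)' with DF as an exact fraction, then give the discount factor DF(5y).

1 1 4889/5000
2 2 9591/10000
3 3 9251/10000
4 4 8813/10000
5 5 2159/2500
6 6 8423/10000
DF(5y) = 2159/2500 ≈ 0.863600

step 1 [1y] swap r/1=111/4889: DF=(1 − 111/4889·(0))/(1+111/4889) = 4889/5000 ≈ 0.977800
step 2 [2y] zero: DF = P = 9591/10000 ≈ 0.959100
step 3 [3y] bond c/1=29/400: DF=(226519/200000 − 29/400·(0.977800+0.959100))/(1+29/400) = 9251/10000 ≈ 0.925100
step 4 [4y] swap r/1=1187/37433: DF=(1 − 1187/37433·(0.977800+0.959100+0.925100))/(1+1187/37433) = 8813/10000 ≈ 0.881300
step 5 [5y] zero: DF = P = 2159/2500 ≈ 0.863600
step 6 [6y] bond c/1=7/80: DF=(263821/200000 − 7/80·(0.977800+0.959100+0.925100+0.881300+0.863600))/(1+7/80) = 8423/10000 ≈ 0.842300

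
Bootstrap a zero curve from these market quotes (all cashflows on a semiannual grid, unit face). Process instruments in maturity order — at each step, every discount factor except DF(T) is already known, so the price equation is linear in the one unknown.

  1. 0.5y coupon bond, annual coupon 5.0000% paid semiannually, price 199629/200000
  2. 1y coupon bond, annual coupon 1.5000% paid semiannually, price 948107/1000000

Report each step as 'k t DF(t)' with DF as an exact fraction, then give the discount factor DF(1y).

step 1 [0.5y] bond c/2=1/40: DF=(199629/200000 − 1/40·(0))/(1+1/40) = 4869/5000 ≈ 0.973800
step 2 [1y] bond c/2=3/400: DF=(948107/1000000 − 3/400·(0.973800))/(1+3/400) = 4669/5000 ≈ 0.933800

1 1/2 4869/5000
2 1 4669/5000
DF(1y) = 4669/5000 ≈ 0.933800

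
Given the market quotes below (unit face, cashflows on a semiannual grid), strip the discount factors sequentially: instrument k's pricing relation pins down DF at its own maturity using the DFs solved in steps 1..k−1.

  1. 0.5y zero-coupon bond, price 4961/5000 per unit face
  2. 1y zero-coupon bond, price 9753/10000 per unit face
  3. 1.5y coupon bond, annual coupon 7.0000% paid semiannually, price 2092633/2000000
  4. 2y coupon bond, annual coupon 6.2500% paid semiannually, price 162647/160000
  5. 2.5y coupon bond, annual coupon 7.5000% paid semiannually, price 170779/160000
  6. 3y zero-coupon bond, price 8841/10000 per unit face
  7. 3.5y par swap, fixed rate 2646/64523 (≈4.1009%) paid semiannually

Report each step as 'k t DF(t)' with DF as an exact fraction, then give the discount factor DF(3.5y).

1 1/2 4961/5000
2 1 9753/10000
3 3/2 2361/2500
4 2 359/400
5 5/2 8911/10000
6 3 8841/10000
7 7/2 8677/10000
DF(3.5y) = 8677/10000 ≈ 0.867700

step 1 [0.5y] zero: DF = P = 4961/5000 ≈ 0.992200
step 2 [1y] zero: DF = P = 9753/10000 ≈ 0.975300
step 3 [1.5y] bond c/2=7/200: DF=(2092633/2000000 − 7/200·(0.992200+0.975300))/(1+7/200) = 2361/2500 ≈ 0.944400
step 4 [2y] bond c/2=1/32: DF=(162647/160000 − 1/32·(0.992200+0.975300+0.944400))/(1+1/32) = 359/400 ≈ 0.897500
step 5 [2.5y] bond c/2=3/80: DF=(170779/160000 − 3/80·(0.992200+0.975300+0.944400+0.897500))/(1+3/80) = 8911/10000 ≈ 0.891100
step 6 [3y] zero: DF = P = 8841/10000 ≈ 0.884100
step 7 [3.5y] swap r/2=1323/64523: DF=(1 − 1323/64523·(0.992200+0.975300+0.944400+0.897500+0.891100+0.884100))/(1+1323/64523) = 8677/10000 ≈ 0.867700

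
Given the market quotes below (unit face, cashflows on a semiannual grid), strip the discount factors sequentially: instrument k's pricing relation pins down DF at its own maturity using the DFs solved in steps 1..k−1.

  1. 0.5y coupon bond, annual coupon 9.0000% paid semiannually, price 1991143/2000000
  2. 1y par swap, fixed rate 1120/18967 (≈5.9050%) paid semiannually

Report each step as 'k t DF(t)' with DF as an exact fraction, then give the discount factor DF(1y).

step 1 [0.5y] bond c/2=9/200: DF=(1991143/2000000 − 9/200·(0))/(1+9/200) = 9527/10000 ≈ 0.952700
step 2 [1y] swap r/2=560/18967: DF=(1 − 560/18967·(0.952700))/(1+560/18967) = 118/125 ≈ 0.944000

1 1/2 9527/10000
2 1 118/125
DF(1y) = 118/125 ≈ 0.944000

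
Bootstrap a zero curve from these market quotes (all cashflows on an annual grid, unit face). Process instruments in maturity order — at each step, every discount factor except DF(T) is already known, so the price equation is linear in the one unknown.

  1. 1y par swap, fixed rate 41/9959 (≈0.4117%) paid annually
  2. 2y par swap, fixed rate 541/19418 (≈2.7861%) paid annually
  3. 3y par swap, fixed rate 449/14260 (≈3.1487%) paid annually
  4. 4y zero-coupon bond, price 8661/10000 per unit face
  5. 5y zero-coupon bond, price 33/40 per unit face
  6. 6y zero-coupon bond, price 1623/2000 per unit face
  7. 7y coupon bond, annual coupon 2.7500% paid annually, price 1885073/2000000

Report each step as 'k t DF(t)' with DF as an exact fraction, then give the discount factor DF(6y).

step 1 [1y] swap r/1=41/9959: DF=(1 − 41/9959·(0))/(1+41/9959) = 9959/10000 ≈ 0.995900
step 2 [2y] swap r/1=541/19418: DF=(1 − 541/19418·(0.995900))/(1+541/19418) = 9459/10000 ≈ 0.945900
step 3 [3y] swap r/1=449/14260: DF=(1 − 449/14260·(0.995900+0.945900))/(1+449/14260) = 4551/5000 ≈ 0.910200
step 4 [4y] zero: DF = P = 8661/10000 ≈ 0.866100
step 5 [5y] zero: DF = P = 33/40 ≈ 0.825000
step 6 [6y] zero: DF = P = 1623/2000 ≈ 0.811500
step 7 [7y] bond c/1=11/400: DF=(1885073/2000000 − 11/400·(0.995900+0.945900+0.910200+0.866100+0.825000+0.811500))/(1+11/400) = 387/500 ≈ 0.774000

1 1 9959/10000
2 2 9459/10000
3 3 4551/5000
4 4 8661/10000
5 5 33/40
6 6 1623/2000
7 7 387/500
DF(6y) = 1623/2000 ≈ 0.811500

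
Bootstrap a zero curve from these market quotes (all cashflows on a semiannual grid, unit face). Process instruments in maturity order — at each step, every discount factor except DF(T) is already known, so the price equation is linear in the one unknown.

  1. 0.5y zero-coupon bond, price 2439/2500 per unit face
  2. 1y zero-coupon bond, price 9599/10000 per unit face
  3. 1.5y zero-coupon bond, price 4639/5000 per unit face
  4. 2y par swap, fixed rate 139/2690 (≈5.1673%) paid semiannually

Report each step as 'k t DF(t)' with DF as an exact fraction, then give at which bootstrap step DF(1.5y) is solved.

1 1/2 2439/2500
2 1 9599/10000
3 3/2 4639/5000
4 2 9027/10000
DF(1.5y) is solved at step 3

step 1 [0.5y] zero: DF = P = 2439/2500 ≈ 0.975600
step 2 [1y] zero: DF = P = 9599/10000 ≈ 0.959900
step 3 [1.5y] zero: DF = P = 4639/5000 ≈ 0.927800
step 4 [2y] swap r/2=139/5380: DF=(1 − 139/5380·(0.975600+0.959900+0.927800))/(1+139/5380) = 9027/10000 ≈ 0.902700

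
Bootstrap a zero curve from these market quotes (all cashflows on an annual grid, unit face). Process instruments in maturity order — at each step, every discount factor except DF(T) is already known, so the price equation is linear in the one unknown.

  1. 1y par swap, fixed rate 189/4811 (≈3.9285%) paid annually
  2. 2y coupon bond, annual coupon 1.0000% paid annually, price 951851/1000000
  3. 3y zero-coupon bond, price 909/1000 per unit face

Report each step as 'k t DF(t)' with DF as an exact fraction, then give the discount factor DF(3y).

step 1 [1y] swap r/1=189/4811: DF=(1 − 189/4811·(0))/(1+189/4811) = 4811/5000 ≈ 0.962200
step 2 [2y] bond c/1=1/100: DF=(951851/1000000 − 1/100·(0.962200))/(1+1/100) = 9329/10000 ≈ 0.932900
step 3 [3y] zero: DF = P = 909/1000 ≈ 0.909000

1 1 4811/5000
2 2 9329/10000
3 3 909/1000
DF(3y) = 909/1000 ≈ 0.909000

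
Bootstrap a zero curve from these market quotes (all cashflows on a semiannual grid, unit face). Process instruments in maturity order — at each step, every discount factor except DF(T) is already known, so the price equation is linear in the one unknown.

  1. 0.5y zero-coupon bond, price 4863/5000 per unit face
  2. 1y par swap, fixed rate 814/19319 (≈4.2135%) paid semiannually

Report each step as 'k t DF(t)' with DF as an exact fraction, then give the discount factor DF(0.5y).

1 1/2 4863/5000
2 1 9593/10000
DF(0.5y) = 4863/5000 ≈ 0.972600

step 1 [0.5y] zero: DF = P = 4863/5000 ≈ 0.972600
step 2 [1y] swap r/2=407/19319: DF=(1 − 407/19319·(0.972600))/(1+407/19319) = 9593/10000 ≈ 0.959300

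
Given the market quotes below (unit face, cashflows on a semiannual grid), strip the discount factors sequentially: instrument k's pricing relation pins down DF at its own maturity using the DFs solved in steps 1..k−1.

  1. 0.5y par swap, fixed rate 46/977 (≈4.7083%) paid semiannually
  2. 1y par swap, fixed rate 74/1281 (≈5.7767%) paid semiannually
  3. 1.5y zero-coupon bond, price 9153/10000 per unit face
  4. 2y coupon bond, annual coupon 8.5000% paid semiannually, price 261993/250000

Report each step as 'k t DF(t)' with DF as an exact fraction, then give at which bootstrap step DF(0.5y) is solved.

step 1 [0.5y] swap r/2=23/977: DF=(1 − 23/977·(0))/(1+23/977) = 977/1000 ≈ 0.977000
step 2 [1y] swap r/2=37/1281: DF=(1 − 37/1281·(0.977000))/(1+37/1281) = 1889/2000 ≈ 0.944500
step 3 [1.5y] zero: DF = P = 9153/10000 ≈ 0.915300
step 4 [2y] bond c/2=17/400: DF=(261993/250000 − 17/400·(0.977000+0.944500+0.915300))/(1+17/400) = 556/625 ≈ 0.889600

1 1/2 977/1000
2 1 1889/2000
3 3/2 9153/10000
4 2 556/625
DF(0.5y) is solved at step 1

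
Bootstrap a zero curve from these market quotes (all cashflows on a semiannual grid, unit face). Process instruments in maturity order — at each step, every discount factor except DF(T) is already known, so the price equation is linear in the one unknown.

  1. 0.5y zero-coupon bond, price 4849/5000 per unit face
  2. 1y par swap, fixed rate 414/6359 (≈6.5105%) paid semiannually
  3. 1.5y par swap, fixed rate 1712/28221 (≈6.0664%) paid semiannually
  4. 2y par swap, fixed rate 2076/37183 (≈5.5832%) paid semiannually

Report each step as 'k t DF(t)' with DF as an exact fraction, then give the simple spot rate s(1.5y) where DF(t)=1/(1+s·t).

1 1/2 4849/5000
2 1 9379/10000
3 3/2 1143/1250
4 2 4481/5000
s(1.5y) = (1/(1143/1250) − 1)/(3/2) = 214/3429 ≈ 6.2409%

step 1 [0.5y] zero: DF = P = 4849/5000 ≈ 0.969800
step 2 [1y] swap r/2=207/6359: DF=(1 − 207/6359·(0.969800))/(1+207/6359) = 9379/10000 ≈ 0.937900
step 3 [1.5y] swap r/2=856/28221: DF=(1 − 856/28221·(0.969800+0.937900))/(1+856/28221) = 1143/1250 ≈ 0.914400
step 4 [2y] swap r/2=1038/37183: DF=(1 − 1038/37183·(0.969800+0.937900+0.914400))/(1+1038/37183) = 4481/5000 ≈ 0.896200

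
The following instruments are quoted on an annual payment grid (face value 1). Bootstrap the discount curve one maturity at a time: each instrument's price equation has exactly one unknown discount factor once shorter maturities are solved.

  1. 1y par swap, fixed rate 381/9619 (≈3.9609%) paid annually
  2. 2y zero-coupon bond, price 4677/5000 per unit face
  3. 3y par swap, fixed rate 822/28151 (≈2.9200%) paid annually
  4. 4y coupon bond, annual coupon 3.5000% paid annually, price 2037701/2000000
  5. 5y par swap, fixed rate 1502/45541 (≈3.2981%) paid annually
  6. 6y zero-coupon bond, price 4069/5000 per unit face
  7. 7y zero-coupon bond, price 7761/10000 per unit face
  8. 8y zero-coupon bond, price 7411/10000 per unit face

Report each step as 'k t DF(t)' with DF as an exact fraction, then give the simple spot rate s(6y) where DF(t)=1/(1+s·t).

step 1 [1y] swap r/1=381/9619: DF=(1 − 381/9619·(0))/(1+381/9619) = 9619/10000 ≈ 0.961900
step 2 [2y] zero: DF = P = 4677/5000 ≈ 0.935400
step 3 [3y] swap r/1=822/28151: DF=(1 − 822/28151·(0.961900+0.935400))/(1+822/28151) = 4589/5000 ≈ 0.917800
step 4 [4y] bond c/1=7/200: DF=(2037701/2000000 − 7/200·(0.961900+0.935400+0.917800))/(1+7/200) = 2223/2500 ≈ 0.889200
step 5 [5y] swap r/1=1502/45541: DF=(1 − 1502/45541·(0.961900+0.935400+0.917800+0.889200))/(1+1502/45541) = 4249/5000 ≈ 0.849800
step 6 [6y] zero: DF = P = 4069/5000 ≈ 0.813800
step 7 [7y] zero: DF = P = 7761/10000 ≈ 0.776100
step 8 [8y] zero: DF = P = 7411/10000 ≈ 0.741100

1 1 9619/10000
2 2 4677/5000
3 3 4589/5000
4 4 2223/2500
5 5 4249/5000
6 6 4069/5000
7 7 7761/10000
8 8 7411/10000
s(6y) = (1/(4069/5000) − 1)/(6) = 931/24414 ≈ 3.8134%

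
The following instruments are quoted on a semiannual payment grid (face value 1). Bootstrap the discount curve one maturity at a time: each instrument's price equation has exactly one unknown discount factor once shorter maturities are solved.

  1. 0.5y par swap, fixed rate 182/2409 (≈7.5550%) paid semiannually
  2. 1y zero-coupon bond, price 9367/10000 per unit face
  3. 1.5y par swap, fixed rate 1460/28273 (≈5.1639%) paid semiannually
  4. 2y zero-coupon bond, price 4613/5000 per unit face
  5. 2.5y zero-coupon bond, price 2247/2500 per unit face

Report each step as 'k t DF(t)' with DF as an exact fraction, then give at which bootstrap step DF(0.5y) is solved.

1 1/2 2409/2500
2 1 9367/10000
3 3/2 927/1000
4 2 4613/5000
5 5/2 2247/2500
DF(0.5y) is solved at step 1

step 1 [0.5y] swap r/2=91/2409: DF=(1 − 91/2409·(0))/(1+91/2409) = 2409/2500 ≈ 0.963600
step 2 [1y] zero: DF = P = 9367/10000 ≈ 0.936700
step 3 [1.5y] swap r/2=730/28273: DF=(1 − 730/28273·(0.963600+0.936700))/(1+730/28273) = 927/1000 ≈ 0.927000
step 4 [2y] zero: DF = P = 4613/5000 ≈ 0.922600
step 5 [2.5y] zero: DF = P = 2247/2500 ≈ 0.898800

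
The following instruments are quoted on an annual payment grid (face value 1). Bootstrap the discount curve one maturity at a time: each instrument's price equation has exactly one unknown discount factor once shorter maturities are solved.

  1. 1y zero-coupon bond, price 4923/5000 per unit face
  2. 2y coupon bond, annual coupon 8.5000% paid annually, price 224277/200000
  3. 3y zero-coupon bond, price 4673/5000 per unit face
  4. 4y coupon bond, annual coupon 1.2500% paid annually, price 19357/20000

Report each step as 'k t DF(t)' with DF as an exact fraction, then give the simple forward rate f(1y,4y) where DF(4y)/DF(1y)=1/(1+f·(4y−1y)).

step 1 [1y] zero: DF = P = 4923/5000 ≈ 0.984600
step 2 [2y] bond c/1=17/200: DF=(224277/200000 − 17/200·(0.984600))/(1+17/200) = 2391/2500 ≈ 0.956400
step 3 [3y] zero: DF = P = 4673/5000 ≈ 0.934600
step 4 [4y] bond c/1=1/80: DF=(19357/20000 − 1/80·(0.984600+0.956400+0.934600))/(1+1/80) = 2301/2500 ≈ 0.920400

1 1 4923/5000
2 2 2391/2500
3 3 4673/5000
4 4 2301/2500
f(1y,4y) = ((4923/5000)/(2301/2500) − 1)/(3) = 107/4602 ≈ 2.3251%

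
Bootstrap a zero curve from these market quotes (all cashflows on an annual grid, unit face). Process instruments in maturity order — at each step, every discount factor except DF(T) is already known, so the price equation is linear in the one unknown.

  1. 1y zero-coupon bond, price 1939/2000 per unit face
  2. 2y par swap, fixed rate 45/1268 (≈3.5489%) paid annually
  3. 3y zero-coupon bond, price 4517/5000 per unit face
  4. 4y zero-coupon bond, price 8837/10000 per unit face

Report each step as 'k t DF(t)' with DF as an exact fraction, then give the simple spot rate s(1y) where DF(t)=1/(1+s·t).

step 1 [1y] zero: DF = P = 1939/2000 ≈ 0.969500
step 2 [2y] swap r/1=45/1268: DF=(1 − 45/1268·(0.969500))/(1+45/1268) = 373/400 ≈ 0.932500
step 3 [3y] zero: DF = P = 4517/5000 ≈ 0.903400
step 4 [4y] zero: DF = P = 8837/10000 ≈ 0.883700

1 1 1939/2000
2 2 373/400
3 3 4517/5000
4 4 8837/10000
s(1y) = (1/(1939/2000) − 1)/(1) = 61/1939 ≈ 3.1460%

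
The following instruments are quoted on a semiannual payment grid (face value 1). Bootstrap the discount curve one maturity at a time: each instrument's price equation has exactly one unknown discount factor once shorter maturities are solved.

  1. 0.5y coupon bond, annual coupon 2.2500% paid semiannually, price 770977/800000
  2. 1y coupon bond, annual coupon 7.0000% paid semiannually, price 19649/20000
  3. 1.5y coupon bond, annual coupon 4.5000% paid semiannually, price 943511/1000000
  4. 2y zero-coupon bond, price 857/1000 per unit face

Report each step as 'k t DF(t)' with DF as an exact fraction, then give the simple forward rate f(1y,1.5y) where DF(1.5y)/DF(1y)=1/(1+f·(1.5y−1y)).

step 1 [0.5y] bond c/2=9/800: DF=(770977/800000 − 9/800·(0))/(1+9/800) = 953/1000 ≈ 0.953000
step 2 [1y] bond c/2=7/200: DF=(19649/20000 − 7/200·(0.953000))/(1+7/200) = 917/1000 ≈ 0.917000
step 3 [1.5y] bond c/2=9/400: DF=(943511/1000000 − 9/400·(0.953000+0.917000))/(1+9/400) = 551/625 ≈ 0.881600
step 4 [2y] zero: DF = P = 857/1000 ≈ 0.857000

1 1/2 953/1000
2 1 917/1000
3 3/2 551/625
4 2 857/1000
f(1y,1.5y) = ((917/1000)/(551/625) − 1)/(1/2) = 177/2204 ≈ 8.0309%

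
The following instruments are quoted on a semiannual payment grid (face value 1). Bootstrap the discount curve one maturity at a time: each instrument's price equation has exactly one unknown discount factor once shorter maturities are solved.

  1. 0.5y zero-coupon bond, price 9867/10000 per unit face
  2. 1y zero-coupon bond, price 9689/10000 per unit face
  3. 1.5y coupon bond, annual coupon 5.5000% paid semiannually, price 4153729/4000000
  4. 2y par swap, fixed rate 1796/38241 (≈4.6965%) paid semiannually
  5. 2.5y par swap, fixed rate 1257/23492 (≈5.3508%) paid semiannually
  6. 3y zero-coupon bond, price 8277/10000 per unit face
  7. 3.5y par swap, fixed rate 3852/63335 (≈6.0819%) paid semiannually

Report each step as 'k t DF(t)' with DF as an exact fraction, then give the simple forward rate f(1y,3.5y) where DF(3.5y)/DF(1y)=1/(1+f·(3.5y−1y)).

1 1/2 9867/10000
2 1 9689/10000
3 3/2 9583/10000
4 2 4551/5000
5 5/2 8743/10000
6 3 8277/10000
7 7/2 4037/5000
f(1y,3.5y) = ((9689/10000)/(4037/5000) − 1)/(5/2) = 323/4037 ≈ 8.0010%

step 1 [0.5y] zero: DF = P = 9867/10000 ≈ 0.986700
step 2 [1y] zero: DF = P = 9689/10000 ≈ 0.968900
step 3 [1.5y] bond c/2=11/400: DF=(4153729/4000000 − 11/400·(0.986700+0.968900))/(1+11/400) = 9583/10000 ≈ 0.958300
step 4 [2y] swap r/2=898/38241: DF=(1 − 898/38241·(0.986700+0.968900+0.958300))/(1+898/38241) = 4551/5000 ≈ 0.910200
step 5 [2.5y] swap r/2=1257/46984: DF=(1 − 1257/46984·(0.986700+0.968900+0.958300+0.910200))/(1+1257/46984) = 8743/10000 ≈ 0.874300
step 6 [3y] zero: DF = P = 8277/10000 ≈ 0.827700
step 7 [3.5y] swap r/2=1926/63335: DF=(1 − 1926/63335·(0.986700+0.968900+0.958300+0.910200+0.874300+0.827700))/(1+1926/63335) = 4037/5000 ≈ 0.807400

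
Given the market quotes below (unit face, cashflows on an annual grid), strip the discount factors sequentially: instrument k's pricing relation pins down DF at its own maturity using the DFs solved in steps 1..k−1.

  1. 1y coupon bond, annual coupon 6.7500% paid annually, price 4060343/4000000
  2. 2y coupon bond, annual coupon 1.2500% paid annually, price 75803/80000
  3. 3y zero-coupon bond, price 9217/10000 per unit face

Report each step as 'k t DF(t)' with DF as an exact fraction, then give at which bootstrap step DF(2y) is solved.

step 1 [1y] bond c/1=27/400: DF=(4060343/4000000 − 27/400·(0))/(1+27/400) = 9509/10000 ≈ 0.950900
step 2 [2y] bond c/1=1/80: DF=(75803/80000 − 1/80·(0.950900))/(1+1/80) = 9241/10000 ≈ 0.924100
step 3 [3y] zero: DF = P = 9217/10000 ≈ 0.921700

1 1 9509/10000
2 2 9241/10000
3 3 9217/10000
DF(2y) is solved at step 2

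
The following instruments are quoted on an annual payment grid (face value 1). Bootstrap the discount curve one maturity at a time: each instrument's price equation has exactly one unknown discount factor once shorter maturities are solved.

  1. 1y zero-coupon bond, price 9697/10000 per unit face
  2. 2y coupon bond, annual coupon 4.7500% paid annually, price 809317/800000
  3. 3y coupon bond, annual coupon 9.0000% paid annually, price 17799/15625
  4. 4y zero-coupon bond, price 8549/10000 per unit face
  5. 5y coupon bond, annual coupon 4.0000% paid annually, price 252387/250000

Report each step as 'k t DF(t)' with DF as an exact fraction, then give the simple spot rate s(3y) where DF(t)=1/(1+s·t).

1 1 9697/10000
2 2 4609/5000
3 3 8889/10000
4 4 8549/10000
5 5 8309/10000
s(3y) = (1/(8889/10000) − 1)/(3) = 1111/26667 ≈ 4.1662%

step 1 [1y] zero: DF = P = 9697/10000 ≈ 0.969700
step 2 [2y] bond c/1=19/400: DF=(809317/800000 − 19/400·(0.969700))/(1+19/400) = 4609/5000 ≈ 0.921800
step 3 [3y] bond c/1=9/100: DF=(17799/15625 − 9/100·(0.969700+0.921800))/(1+9/100) = 8889/10000 ≈ 0.888900
step 4 [4y] zero: DF = P = 8549/10000 ≈ 0.854900
step 5 [5y] bond c/1=1/25: DF=(252387/250000 − 1/25·(0.969700+0.921800+0.888900+0.854900))/(1+1/25) = 8309/10000 ≈ 0.830900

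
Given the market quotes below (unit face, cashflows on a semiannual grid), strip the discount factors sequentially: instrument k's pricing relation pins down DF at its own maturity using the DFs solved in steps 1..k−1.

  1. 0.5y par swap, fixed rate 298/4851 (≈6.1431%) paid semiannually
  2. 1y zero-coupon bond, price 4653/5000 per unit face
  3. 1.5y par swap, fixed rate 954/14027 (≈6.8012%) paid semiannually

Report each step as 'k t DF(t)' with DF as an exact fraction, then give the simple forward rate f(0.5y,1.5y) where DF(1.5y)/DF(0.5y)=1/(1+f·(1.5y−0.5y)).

step 1 [0.5y] swap r/2=149/4851: DF=(1 − 149/4851·(0))/(1+149/4851) = 4851/5000 ≈ 0.970200
step 2 [1y] zero: DF = P = 4653/5000 ≈ 0.930600
step 3 [1.5y] swap r/2=477/14027: DF=(1 − 477/14027·(0.970200+0.930600))/(1+477/14027) = 4523/5000 ≈ 0.904600

1 1/2 4851/5000
2 1 4653/5000
3 3/2 4523/5000
f(0.5y,1.5y) = ((4851/5000)/(4523/5000) − 1)/(1) = 328/4523 ≈ 7.2518%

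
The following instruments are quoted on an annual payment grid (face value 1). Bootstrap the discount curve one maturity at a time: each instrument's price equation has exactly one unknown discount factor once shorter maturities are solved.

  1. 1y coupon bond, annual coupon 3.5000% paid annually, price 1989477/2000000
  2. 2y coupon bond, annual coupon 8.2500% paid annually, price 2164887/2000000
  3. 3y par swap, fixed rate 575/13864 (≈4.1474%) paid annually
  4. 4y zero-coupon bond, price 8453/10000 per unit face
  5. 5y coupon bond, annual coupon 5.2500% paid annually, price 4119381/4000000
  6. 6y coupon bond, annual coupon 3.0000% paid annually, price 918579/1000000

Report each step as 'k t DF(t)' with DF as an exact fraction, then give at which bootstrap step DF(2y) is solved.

1 1 9611/10000
2 2 9267/10000
3 3 177/200
4 4 8453/10000
5 5 399/500
6 6 477/625
DF(2y) is solved at step 2

step 1 [1y] bond c/1=7/200: DF=(1989477/2000000 − 7/200·(0))/(1+7/200) = 9611/10000 ≈ 0.961100
step 2 [2y] bond c/1=33/400: DF=(2164887/2000000 − 33/400·(0.961100))/(1+33/400) = 9267/10000 ≈ 0.926700
step 3 [3y] swap r/1=575/13864: DF=(1 − 575/13864·(0.961100+0.926700))/(1+575/13864) = 177/200 ≈ 0.885000
step 4 [4y] zero: DF = P = 8453/10000 ≈ 0.845300
step 5 [5y] bond c/1=21/400: DF=(4119381/4000000 − 21/400·(0.961100+0.926700+0.885000+0.845300))/(1+21/400) = 399/500 ≈ 0.798000
step 6 [6y] bond c/1=3/100: DF=(918579/1000000 − 3/100·(0.961100+0.926700+0.885000+0.845300+0.798000))/(1+3/100) = 477/625 ≈ 0.763200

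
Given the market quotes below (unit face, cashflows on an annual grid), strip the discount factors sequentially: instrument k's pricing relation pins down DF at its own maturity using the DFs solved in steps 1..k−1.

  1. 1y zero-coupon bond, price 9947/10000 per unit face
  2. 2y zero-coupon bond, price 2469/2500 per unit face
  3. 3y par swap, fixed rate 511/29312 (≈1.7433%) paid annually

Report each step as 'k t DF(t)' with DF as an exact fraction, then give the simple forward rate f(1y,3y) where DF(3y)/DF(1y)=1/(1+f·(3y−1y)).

step 1 [1y] zero: DF = P = 9947/10000 ≈ 0.994700
step 2 [2y] zero: DF = P = 2469/2500 ≈ 0.987600
step 3 [3y] swap r/1=511/29312: DF=(1 − 511/29312·(0.994700+0.987600))/(1+511/29312) = 9489/10000 ≈ 0.948900

1 1 9947/10000
2 2 2469/2500
3 3 9489/10000
f(1y,3y) = ((9947/10000)/(9489/10000) − 1)/(2) = 229/9489 ≈ 2.4133%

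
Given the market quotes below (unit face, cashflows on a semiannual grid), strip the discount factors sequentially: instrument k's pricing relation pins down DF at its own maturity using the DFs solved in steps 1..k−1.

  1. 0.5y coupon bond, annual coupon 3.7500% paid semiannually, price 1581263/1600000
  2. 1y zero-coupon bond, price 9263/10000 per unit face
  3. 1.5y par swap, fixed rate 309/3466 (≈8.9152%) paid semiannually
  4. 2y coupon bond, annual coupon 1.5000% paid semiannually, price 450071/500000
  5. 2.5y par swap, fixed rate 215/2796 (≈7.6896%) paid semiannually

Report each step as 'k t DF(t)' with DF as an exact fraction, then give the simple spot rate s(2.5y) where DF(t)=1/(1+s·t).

step 1 [0.5y] bond c/2=3/160: DF=(1581263/1600000 − 3/160·(0))/(1+3/160) = 9701/10000 ≈ 0.970100
step 2 [1y] zero: DF = P = 9263/10000 ≈ 0.926300
step 3 [1.5y] swap r/2=309/6932: DF=(1 − 309/6932·(0.970100+0.926300))/(1+309/6932) = 2191/2500 ≈ 0.876400
step 4 [2y] bond c/2=3/400: DF=(450071/500000 − 3/400·(0.970100+0.926300+0.876400))/(1+3/400) = 1091/1250 ≈ 0.872800
step 5 [2.5y] swap r/2=215/5592: DF=(1 − 215/5592·(0.970100+0.926300+0.876400+0.872800))/(1+215/5592) = 207/250 ≈ 0.828000

1 1/2 9701/10000
2 1 9263/10000
3 3/2 2191/2500
4 2 1091/1250
5 5/2 207/250
s(2.5y) = (1/(207/250) − 1)/(5/2) = 86/1035 ≈ 8.3092%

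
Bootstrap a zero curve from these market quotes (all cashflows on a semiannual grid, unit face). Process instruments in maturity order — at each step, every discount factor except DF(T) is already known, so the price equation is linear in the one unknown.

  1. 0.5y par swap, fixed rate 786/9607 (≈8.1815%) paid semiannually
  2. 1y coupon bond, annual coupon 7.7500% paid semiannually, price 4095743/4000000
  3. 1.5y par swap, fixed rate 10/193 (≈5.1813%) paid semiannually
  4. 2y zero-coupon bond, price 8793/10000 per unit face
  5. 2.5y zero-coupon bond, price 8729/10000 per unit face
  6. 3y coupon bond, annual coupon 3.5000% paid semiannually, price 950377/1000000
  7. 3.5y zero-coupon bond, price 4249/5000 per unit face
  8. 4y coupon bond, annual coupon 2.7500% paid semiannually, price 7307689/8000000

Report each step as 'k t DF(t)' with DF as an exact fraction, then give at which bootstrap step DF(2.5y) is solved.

1 1/2 9607/10000
2 1 9499/10000
3 3/2 1853/2000
4 2 8793/10000
5 5/2 8729/10000
6 3 8551/10000
7 7/2 4249/5000
8 4 8157/10000
DF(2.5y) is solved at step 5

step 1 [0.5y] swap r/2=393/9607: DF=(1 − 393/9607·(0))/(1+393/9607) = 9607/10000 ≈ 0.960700
step 2 [1y] bond c/2=31/800: DF=(4095743/4000000 − 31/800·(0.960700))/(1+31/800) = 9499/10000 ≈ 0.949900
step 3 [1.5y] swap r/2=5/193: DF=(1 − 5/193·(0.960700+0.949900))/(1+5/193) = 1853/2000 ≈ 0.926500
step 4 [2y] zero: DF = P = 8793/10000 ≈ 0.879300
step 5 [2.5y] zero: DF = P = 8729/10000 ≈ 0.872900
step 6 [3y] bond c/2=7/400: DF=(950377/1000000 − 7/400·(0.960700+0.949900+0.926500+0.879300+0.872900))/(1+7/400) = 8551/10000 ≈ 0.855100
step 7 [3.5y] zero: DF = P = 4249/5000 ≈ 0.849800
step 8 [4y] bond c/2=11/800: DF=(7307689/8000000 − 11/800·(0.960700+0.949900+0.926500+0.879300+0.872900+0.855100+0.849800))/(1+11/800) = 8157/10000 ≈ 0.815700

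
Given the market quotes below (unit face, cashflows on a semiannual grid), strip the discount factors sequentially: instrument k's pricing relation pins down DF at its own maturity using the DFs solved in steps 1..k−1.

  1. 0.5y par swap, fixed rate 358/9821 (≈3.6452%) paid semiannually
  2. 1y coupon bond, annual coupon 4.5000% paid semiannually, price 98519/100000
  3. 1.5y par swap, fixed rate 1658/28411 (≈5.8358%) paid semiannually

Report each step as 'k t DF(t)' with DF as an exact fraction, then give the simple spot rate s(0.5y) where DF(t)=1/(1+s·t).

1 1/2 9821/10000
2 1 9419/10000
3 3/2 9171/10000
s(0.5y) = (1/(9821/10000) − 1)/(1/2) = 358/9821 ≈ 3.6452%

step 1 [0.5y] swap r/2=179/9821: DF=(1 − 179/9821·(0))/(1+179/9821) = 9821/10000 ≈ 0.982100
step 2 [1y] bond c/2=9/400: DF=(98519/100000 − 9/400·(0.982100))/(1+9/400) = 9419/10000 ≈ 0.941900
step 3 [1.5y] swap r/2=829/28411: DF=(1 − 829/28411·(0.982100+0.941900))/(1+829/28411) = 9171/10000 ≈ 0.917100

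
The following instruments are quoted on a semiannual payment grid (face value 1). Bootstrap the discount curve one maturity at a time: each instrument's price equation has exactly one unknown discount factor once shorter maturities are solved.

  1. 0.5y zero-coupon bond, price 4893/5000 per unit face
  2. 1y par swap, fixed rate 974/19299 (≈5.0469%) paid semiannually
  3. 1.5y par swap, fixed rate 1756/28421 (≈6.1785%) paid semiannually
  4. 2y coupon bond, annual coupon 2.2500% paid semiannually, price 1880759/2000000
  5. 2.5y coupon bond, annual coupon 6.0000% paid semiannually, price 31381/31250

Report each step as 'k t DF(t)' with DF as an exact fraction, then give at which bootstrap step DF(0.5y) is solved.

1 1/2 4893/5000
2 1 9513/10000
3 3/2 4561/5000
4 2 8983/10000
5 5/2 433/500
DF(0.5y) is solved at step 1

step 1 [0.5y] zero: DF = P = 4893/5000 ≈ 0.978600
step 2 [1y] swap r/2=487/19299: DF=(1 − 487/19299·(0.978600))/(1+487/19299) = 9513/10000 ≈ 0.951300
step 3 [1.5y] swap r/2=878/28421: DF=(1 − 878/28421·(0.978600+0.951300))/(1+878/28421) = 4561/5000 ≈ 0.912200
step 4 [2y] bond c/2=9/800: DF=(1880759/2000000 − 9/800·(0.978600+0.951300+0.912200))/(1+9/800) = 8983/10000 ≈ 0.898300
step 5 [2.5y] bond c/2=3/100: DF=(31381/31250 − 3/100·(0.978600+0.951300+0.912200+0.898300))/(1+3/100) = 433/500 ≈ 0.866000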